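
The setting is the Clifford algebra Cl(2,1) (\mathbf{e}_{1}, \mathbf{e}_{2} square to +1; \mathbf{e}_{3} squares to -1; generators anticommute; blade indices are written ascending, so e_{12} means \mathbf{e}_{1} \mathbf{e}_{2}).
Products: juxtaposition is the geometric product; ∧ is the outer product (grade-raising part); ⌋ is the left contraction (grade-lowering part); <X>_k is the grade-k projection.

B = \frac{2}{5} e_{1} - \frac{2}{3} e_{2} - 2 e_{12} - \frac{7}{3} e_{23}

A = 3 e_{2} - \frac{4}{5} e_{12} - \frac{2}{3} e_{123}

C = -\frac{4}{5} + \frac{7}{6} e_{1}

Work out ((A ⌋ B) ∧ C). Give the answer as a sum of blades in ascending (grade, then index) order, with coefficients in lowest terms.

step 1: -\frac{18}{5} + 6 e_{1} - 7 e_{3}
step 2: \frac{72}{25} - 9 e_{1} + \frac{28}{5} e_{3} + \frac{49}{6} e_{13}
Answer: \frac{72}{25} - 9 e_{1} + \frac{28}{5} e_{3} + \frac{49}{6} e_{13}


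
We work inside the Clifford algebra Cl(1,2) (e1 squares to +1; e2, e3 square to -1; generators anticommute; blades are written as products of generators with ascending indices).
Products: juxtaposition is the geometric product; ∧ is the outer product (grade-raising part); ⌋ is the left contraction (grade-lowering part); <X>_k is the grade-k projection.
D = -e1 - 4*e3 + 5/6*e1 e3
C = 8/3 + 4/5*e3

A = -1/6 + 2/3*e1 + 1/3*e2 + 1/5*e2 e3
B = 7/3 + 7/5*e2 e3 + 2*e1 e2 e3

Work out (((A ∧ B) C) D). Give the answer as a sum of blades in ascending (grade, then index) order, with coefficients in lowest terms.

step 1: -7/18 + 14/9*e1 + 7/9*e2 + 7/30*e2 e3 + 3/5*e1 e2 e3
step 2: -28/27 + 112/27*e1 + 1274/675*e2 - 14/45*e3 - 12/25*e1 e2 + 56/45*e1 e3 + 56/45*e2 e3 + 8/5*e1 e2 e3
step 3: -196/45 + 259/45*e1 + 712/225*e2 + 3584/405*e3 + 4894/675*e1 e2 - 7196/405*e1 e3 - 5906/675*e2 e3 - 1817/2025*e1 e2 e3
Answer: -196/45 + 259/45*e1 + 712/225*e2 + 3584/405*e3 + 4894/675*e1 e2 - 7196/405*e1 e3 - 5906/675*e2 e3 - 1817/2025*e1 e2 e3


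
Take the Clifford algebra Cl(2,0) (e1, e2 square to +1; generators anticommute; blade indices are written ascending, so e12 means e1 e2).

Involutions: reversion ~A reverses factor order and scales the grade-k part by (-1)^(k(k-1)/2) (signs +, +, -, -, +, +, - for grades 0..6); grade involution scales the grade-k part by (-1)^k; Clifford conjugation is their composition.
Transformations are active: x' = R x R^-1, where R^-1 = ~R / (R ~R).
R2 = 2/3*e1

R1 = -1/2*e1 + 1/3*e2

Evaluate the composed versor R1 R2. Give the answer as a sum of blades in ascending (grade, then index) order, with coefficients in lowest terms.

Distribute over the terms of R2 (each basis-blade product reordered to ascending indices, repeated generators contracted through their squares):
R1 (2/3*e1) = -1/3 - 2/9*e12
Answer: -1/3 - 2/9*e12


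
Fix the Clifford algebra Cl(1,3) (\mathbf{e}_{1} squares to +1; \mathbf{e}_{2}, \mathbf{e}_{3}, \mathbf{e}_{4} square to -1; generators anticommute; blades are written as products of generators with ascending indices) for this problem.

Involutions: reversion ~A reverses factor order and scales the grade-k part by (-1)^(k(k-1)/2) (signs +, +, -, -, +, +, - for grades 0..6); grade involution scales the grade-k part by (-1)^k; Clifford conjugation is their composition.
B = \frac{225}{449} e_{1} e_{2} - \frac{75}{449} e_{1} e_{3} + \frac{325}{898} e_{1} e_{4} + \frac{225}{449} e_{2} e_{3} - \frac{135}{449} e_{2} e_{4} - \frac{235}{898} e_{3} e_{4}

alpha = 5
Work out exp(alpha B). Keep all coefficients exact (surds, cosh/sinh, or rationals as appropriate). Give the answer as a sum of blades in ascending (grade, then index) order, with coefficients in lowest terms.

B^2 term by term: the squares give (\frac{225}{449})^2*(e_{1} e_{2})^2 + (-\frac{75}{449})^2*(e_{1} e_{3})^2 + (\frac{325}{898})^2*(e_{1} e_{4})^2 + (\frac{225}{449})^2*(e_{2} e_{3})^2 + (-\frac{135}{449})^2*(e_{2} e_{4})^2 + (-\frac{235}{898})^2*(e_{3} e_{4})^2 = \frac{50625}{201601}*(+1) + \frac{5625}{201601}*(+1) + \frac{105625}{806404}*(+1) + \frac{50625}{201601}*(-1) + \frac{18225}{201601}*(-1) + \frac{55225}{806404}*(-1) = 0 (each basis 2-blade squares to minus the product of its generators' squares); cross terms between blades sharing an index anticommute and cancel; the commuting (index-disjoint) pairs give grade-4 terms 2*c*c'*(blade product), which cancel blade by blade — e_{1} e_{2} e_{3} e_{4}: -\frac{52875}{201601} - \frac{20250}{201601} + \frac{73125}{201601} = 0 — confirming B is simple. So B^2 = 0.
B^2 = 0, so the series truncates immediately: exp(alpha B) = 1 + alpha B (parabolic case).
Answer: 1 + \frac{1125}{449} e_{1} e_{2} - \frac{375}{449} e_{1} e_{3} + \frac{1625}{898} e_{1} e_{4} + \frac{1125}{449} e_{2} e_{3} - \frac{675}{449} e_{2} e_{4} - \frac{1175}{898} e_{3} e_{4}


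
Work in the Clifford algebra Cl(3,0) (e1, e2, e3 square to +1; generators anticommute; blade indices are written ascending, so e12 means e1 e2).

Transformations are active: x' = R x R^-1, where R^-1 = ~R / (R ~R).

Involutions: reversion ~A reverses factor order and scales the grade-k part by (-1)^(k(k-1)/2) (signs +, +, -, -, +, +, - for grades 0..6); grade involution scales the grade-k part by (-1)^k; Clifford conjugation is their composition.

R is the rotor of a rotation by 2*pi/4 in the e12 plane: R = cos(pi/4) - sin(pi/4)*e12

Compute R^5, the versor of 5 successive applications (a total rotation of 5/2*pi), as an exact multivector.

Because a rotor carries half the rotation angle, composing 5 copies of this e12-plane rotor multiplies the phase: 5*(pi/4) = 5*pi/4, hence R^5 = cos(5*pi/4) - sin(5*pi/4)*e12.
cos(5*pi/4) = -sqrt(2)/2 and sin(5*pi/4) = -sqrt(2)/2, so R^5 = -sqrt(2)/2 + sqrt(2)/2*e12. The net rotation is 1/2*pi (after discarding 1 full turn, each of which contributes a factor -1 to the rotor); the rotor keeps the half-angle phase exactly.
Answer: -sqrt(2)/2 + sqrt(2)/2*e12


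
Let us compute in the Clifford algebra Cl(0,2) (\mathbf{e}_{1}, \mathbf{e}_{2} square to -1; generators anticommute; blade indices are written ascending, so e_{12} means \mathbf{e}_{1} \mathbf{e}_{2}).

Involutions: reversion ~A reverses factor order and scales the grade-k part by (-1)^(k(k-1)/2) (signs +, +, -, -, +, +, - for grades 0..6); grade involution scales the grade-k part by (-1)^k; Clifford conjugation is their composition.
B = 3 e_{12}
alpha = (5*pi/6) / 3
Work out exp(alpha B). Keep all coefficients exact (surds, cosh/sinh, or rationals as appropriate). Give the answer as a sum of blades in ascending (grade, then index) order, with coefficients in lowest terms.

B^2 = (3)^2*(e_{12})^2 = 9*(-1) = -9 (a basis 2-blade squares to minus the product of its generators' squares).
B^2 = -9 — a negative square means the series sums to a rotation: l = 3, alpha*l = \frac{5 \pi}{6}, so exp(alpha B) = cos(\frac{5 \pi}{6}) + (sin(\frac{5 \pi}{6})/3)*B = - \frac{\sqrt{3}}{2} + (\frac{1}{6})*B.
Answer: - \frac{\sqrt{3}}{2} + \frac{1}{2} e_{12}


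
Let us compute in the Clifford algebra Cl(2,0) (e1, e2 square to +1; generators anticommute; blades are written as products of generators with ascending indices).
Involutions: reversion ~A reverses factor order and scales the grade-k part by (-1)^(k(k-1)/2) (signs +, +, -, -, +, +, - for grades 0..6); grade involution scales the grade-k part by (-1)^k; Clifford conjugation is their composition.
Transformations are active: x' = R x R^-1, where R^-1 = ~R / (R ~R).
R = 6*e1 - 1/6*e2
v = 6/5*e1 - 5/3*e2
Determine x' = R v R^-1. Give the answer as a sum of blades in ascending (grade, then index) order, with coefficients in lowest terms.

~R = 6*e1 - 1/6*e2, and R ~R = 1297/36, so R^-1 = ~R / (1297/36).
R v = 673/90 - 49/5*e1 e2
Answer: 1674/1297*e1 + 31079/19455*e2


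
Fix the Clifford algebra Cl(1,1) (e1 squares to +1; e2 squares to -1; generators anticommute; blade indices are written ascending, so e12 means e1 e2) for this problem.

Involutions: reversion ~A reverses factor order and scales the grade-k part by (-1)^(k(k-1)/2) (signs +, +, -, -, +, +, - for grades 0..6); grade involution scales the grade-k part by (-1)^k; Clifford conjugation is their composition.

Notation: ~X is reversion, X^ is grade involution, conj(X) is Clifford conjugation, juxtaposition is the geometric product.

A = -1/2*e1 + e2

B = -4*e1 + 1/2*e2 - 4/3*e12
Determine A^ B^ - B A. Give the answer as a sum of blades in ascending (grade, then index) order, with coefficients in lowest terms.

first term: 3/2 + 4/3*e1 - 2/3*e2 + 15/4*e12
second term: 3/2 + 4/3*e1 - 2/3*e2 - 15/4*e12
Answer: 15/2*e12


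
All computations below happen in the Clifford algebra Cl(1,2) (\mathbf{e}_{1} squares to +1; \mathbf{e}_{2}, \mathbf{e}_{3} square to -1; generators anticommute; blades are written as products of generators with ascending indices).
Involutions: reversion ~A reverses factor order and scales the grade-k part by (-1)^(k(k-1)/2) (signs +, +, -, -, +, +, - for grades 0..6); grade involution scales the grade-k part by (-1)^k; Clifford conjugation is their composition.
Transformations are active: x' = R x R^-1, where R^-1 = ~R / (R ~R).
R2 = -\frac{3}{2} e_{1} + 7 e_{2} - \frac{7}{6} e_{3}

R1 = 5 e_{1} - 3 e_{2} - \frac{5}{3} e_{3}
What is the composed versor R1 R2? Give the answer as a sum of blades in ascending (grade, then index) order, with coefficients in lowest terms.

Distribute over the terms of R1 (each basis-blade product reordered to ascending indices, repeated generators contracted through their squares):
(5 e_{1}) R2 = -\frac{15}{2} + 35 e_{1} e_{2} - \frac{35}{6} e_{1} e_{3}
(-3 e_{2}) R2 = 21 - \frac{9}{2} e_{1} e_{2} + \frac{7}{2} e_{2} e_{3}
(-\frac{5}{3} e_{3}) R2 = -\frac{35}{18} - \frac{5}{2} e_{1} e_{3} + \frac{35}{3} e_{2} e_{3}
Summing the partial products and collecting blades:
Answer: \frac{104}{9} + \frac{61}{2} e_{1} e_{2} - \frac{25}{3} e_{1} e_{3} + \frac{91}{6} e_{2} e_{3}


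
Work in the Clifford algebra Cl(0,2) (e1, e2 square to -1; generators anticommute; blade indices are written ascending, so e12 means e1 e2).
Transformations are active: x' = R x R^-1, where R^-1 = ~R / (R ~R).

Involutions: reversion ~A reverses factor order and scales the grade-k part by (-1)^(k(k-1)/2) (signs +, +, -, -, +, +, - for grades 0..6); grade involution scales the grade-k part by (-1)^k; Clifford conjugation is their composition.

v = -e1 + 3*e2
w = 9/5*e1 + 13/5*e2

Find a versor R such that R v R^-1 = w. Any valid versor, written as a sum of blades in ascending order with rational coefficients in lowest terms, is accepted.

Key observation: q(v) = q(w) = -10 (sandwiches preserve the norm), so R = v + w = 4/5*e1 + 28/5*e2 works whenever it is invertible — the component of v along it is kept and (v - w)/2 reverses, sending v to w.
Answer: 4/5*e1 + 28/5*e2


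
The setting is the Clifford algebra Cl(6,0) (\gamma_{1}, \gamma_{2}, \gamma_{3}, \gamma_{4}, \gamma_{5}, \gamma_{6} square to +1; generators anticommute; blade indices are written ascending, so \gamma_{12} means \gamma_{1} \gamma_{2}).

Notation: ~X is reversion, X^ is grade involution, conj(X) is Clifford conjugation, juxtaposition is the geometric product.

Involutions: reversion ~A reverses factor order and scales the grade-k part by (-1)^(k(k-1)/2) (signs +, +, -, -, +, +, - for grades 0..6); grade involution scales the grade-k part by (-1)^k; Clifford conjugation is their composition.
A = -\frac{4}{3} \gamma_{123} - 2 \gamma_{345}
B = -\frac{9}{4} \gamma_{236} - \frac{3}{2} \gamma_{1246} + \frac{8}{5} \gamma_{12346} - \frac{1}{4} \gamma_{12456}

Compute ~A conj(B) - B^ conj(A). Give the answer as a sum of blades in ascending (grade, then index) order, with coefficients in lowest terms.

first term: 3 \gamma_{16} + \frac{32}{15} \gamma_{46} + 2 \gamma_{346} - \frac{1}{2} \gamma_{1236} + \frac{16}{5} \gamma_{1256} + \frac{9}{2} \gamma_{2456} - \frac{1}{3} \gamma_{3456} + 3 \gamma_{12356}
second term: -3 \gamma_{16} - \frac{32}{15} \gamma_{46} - 2 \gamma_{346} - \frac{1}{2} \gamma_{1236} + \frac{16}{5} \gamma_{1256} + \frac{9}{2} \gamma_{2456} - \frac{1}{3} \gamma_{3456} + 3 \gamma_{12356}
Answer: 6 \gamma_{16} + \frac{64}{15} \gamma_{46} + 4 \gamma_{346}


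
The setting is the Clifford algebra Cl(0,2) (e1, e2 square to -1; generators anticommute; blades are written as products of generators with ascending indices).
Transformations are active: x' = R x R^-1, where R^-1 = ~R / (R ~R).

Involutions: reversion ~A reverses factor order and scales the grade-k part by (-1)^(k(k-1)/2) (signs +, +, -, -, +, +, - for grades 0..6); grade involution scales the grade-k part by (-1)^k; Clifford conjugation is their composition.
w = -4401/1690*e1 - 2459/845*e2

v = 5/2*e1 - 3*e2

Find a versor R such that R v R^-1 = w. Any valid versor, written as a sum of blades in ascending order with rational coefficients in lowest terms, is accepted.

Key observation: q(v) = q(w) = -61/4 (sandwiches preserve the norm), so R = v + w = -88/845*e1 - 4994/845*e2 works whenever it is invertible — the component of v along it is kept and (v - w)/2 reverses, sending v to w.
Answer: -88/845*e1 - 4994/845*e2


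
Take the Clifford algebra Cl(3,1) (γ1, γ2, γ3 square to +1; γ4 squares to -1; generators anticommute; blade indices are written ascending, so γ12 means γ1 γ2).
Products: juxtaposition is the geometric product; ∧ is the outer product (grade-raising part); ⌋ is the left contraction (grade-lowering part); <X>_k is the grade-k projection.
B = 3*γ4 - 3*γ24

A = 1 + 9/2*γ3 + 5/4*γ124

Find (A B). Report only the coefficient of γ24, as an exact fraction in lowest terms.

step 1: -15/4*γ1 + 3*γ4 - 15/4*γ12 - 3*γ24 + 27/2*γ34 + 27/2*γ234
Answer: -3


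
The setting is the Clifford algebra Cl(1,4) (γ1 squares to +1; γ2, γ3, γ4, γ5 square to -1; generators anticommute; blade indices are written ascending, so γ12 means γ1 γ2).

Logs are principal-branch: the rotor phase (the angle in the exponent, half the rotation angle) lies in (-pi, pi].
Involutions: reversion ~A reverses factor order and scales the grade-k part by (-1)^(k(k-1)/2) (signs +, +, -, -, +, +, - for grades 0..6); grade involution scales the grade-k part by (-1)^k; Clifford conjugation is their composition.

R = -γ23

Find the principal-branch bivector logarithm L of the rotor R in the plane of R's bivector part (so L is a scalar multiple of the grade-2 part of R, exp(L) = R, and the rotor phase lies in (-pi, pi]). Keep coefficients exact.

The scalar part of R is 0, which pins the rotor phase on the principal branch; dividing the bivector part by the sine of that phase recovers the unit plane, and L is the phase times that plane.
Concretely: cos(phase) = 0 gives phase = ±pi/2, and since phase/sin(phase) is even the sign is immaterial: L = (phase/sin(phase)) * <R>_2 = (pi/2) * <R>_2.
Answer: -pi/2*γ23


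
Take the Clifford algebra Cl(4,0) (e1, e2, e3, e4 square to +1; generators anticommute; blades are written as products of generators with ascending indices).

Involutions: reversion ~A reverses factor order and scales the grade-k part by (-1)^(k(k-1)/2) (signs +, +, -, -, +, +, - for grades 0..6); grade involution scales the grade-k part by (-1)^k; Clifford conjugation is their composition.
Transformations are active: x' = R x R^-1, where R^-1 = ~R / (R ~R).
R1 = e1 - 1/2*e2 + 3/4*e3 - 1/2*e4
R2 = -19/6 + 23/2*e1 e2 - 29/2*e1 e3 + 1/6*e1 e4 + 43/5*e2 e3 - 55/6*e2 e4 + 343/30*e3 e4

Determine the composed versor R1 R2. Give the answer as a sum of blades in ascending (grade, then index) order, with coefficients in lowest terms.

Distribute over the terms of R1 (each basis-blade product reordered to ascending indices, repeated generators contracted through their squares):
(e1) R2 = -19/6*e1 + 23/2*e2 - 29/2*e3 + 1/6*e4 + 43/5*e1 e2 e3 - 55/6*e1 e2 e4 + 343/30*e1 e3 e4
(-1/2*e2) R2 = 23/4*e1 + 19/12*e2 - 43/10*e3 + 55/12*e4 - 29/4*e1 e2 e3 + 1/12*e1 e2 e4 - 343/60*e2 e3 e4
(3/4*e3) R2 = 87/8*e1 - 129/20*e2 - 19/8*e3 + 343/40*e4 + 69/8*e1 e2 e3 - 1/8*e1 e3 e4 + 55/8*e2 e3 e4
(-1/2*e4) R2 = 1/12*e1 - 55/12*e2 + 343/60*e3 + 19/12*e4 - 23/4*e1 e2 e4 + 29/4*e1 e3 e4 - 43/10*e2 e3 e4
Summing the partial products and collecting blades:
Answer: 325/24*e1 + 41/20*e2 - 371/24*e3 + 1789/120*e4 + 399/40*e1 e2 e3 - 89/6*e1 e2 e4 + 2227/120*e1 e3 e4 - 377/120*e2 e3 e4


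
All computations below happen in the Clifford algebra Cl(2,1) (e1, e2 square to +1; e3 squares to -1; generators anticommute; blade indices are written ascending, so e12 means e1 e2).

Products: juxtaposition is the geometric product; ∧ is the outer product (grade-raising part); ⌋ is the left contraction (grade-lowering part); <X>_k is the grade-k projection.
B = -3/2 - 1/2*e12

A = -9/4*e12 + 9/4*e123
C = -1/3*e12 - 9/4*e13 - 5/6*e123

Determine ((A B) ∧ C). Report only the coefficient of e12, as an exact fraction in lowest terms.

step 1: -9/8 + 9/8*e3 + 27/8*e12 - 27/8*e123
step 2: 3/8*e12 + 81/32*e13 + 9/16*e123
Answer: 3/8


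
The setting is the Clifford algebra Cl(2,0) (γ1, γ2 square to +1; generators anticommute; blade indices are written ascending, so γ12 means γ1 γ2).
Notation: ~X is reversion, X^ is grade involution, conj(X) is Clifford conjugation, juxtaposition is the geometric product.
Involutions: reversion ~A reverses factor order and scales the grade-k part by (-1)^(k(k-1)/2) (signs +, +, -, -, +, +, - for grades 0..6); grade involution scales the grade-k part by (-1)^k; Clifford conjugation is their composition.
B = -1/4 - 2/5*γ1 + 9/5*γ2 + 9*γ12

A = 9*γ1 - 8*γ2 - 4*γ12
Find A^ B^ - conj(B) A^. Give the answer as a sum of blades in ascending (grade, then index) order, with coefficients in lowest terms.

first term: 18 - 1251/20*γ1 - 407/5*γ2 + 14*γ12
second term: -54 - 1539/20*γ1 - 423/5*γ2 - 12*γ12
Answer: 72 + 72/5*γ1 + 16/5*γ2 + 26*γ12


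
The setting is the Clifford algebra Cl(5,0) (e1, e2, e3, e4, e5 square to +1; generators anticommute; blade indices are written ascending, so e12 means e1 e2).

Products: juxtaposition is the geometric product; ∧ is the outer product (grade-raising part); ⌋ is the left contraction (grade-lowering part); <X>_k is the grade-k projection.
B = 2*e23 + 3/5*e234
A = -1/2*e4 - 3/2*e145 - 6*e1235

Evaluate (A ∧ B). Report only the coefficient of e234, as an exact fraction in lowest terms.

step 1: -e234 - 3*e12345
Answer: -1


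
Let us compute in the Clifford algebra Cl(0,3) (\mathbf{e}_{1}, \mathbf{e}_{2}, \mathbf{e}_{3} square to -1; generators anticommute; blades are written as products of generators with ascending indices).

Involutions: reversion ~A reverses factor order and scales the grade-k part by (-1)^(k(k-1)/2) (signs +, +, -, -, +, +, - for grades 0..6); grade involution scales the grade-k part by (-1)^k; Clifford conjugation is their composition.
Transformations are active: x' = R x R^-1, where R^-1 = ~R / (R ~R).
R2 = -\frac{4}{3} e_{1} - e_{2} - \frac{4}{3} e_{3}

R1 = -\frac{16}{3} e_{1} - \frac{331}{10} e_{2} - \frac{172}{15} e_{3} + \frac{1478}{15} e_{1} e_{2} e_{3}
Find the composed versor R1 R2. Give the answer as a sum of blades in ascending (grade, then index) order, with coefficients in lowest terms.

Distribute over the terms of R2 (each basis-blade product reordered to ascending indices, repeated generators contracted through their squares):
R1 (-\frac{4}{3} e_{1}) = -\frac{64}{9} - \frac{662}{15} e_{1} e_{2} - \frac{688}{45} e_{1} e_{3} + \frac{5912}{45} e_{2} e_{3}
R1 (-e_{2}) = -\frac{331}{10} + \frac{16}{3} e_{1} e_{2} - \frac{1478}{15} e_{1} e_{3} - \frac{172}{15} e_{2} e_{3}
R1 (-\frac{4}{3} e_{3}) = -\frac{688}{45} + \frac{5912}{45} e_{1} e_{2} + \frac{64}{9} e_{1} e_{3} + \frac{662}{15} e_{2} e_{3}
Summing the partial products and collecting blades:
Answer: -\frac{111}{2} + \frac{4166}{45} e_{1} e_{2} - \frac{4802}{45} e_{1} e_{3} + \frac{7382}{45} e_{2} e_{3}


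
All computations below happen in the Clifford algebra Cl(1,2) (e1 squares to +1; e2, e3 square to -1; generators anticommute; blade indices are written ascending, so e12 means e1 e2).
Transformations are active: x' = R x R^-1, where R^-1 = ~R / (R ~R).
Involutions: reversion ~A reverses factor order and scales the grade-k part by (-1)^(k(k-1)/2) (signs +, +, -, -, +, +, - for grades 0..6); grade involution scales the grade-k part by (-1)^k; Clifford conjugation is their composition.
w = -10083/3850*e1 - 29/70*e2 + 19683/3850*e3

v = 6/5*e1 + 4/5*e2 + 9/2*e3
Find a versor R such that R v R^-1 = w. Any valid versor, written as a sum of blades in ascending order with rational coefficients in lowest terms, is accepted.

Since q(v) = q(w) = -389/20, the sum R = v + w = -5463/3850*e1 + 27/70*e2 + 18504/1925*e3 does the job whenever invertible.
Answer: -5463/3850*e1 + 27/70*e2 + 18504/1925*e3


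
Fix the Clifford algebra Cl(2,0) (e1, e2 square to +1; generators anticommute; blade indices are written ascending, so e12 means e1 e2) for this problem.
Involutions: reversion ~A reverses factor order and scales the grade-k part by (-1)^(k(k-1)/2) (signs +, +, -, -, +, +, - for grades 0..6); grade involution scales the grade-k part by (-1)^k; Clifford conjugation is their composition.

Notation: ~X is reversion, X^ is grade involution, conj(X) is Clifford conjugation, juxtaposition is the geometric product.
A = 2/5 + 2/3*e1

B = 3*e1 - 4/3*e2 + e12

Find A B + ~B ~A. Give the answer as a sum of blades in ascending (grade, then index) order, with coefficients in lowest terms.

first term: 2 + 6/5*e1 + 2/15*e2 - 22/45*e12
second term: 2 + 6/5*e1 + 2/15*e2 + 22/45*e12
Answer: 4 + 12/5*e1 + 4/15*e2


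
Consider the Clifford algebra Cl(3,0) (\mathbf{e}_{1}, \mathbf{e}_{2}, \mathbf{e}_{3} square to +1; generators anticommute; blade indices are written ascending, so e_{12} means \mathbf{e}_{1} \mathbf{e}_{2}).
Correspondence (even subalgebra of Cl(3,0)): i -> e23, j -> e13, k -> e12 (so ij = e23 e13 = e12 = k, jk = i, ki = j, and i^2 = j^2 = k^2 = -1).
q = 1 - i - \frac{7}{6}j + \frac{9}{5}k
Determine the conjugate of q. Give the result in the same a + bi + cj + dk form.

In blades: q = 1 + \frac{9}{5} e_{12} - \frac{7}{6} e_{13} - e_{23}.
Quaternion conjugation is reversion on the even subalgebra: the scalar is fixed and every grade-2 blade flips sign, giving 1 - \frac{9}{5} e_{12} + \frac{7}{6} e_{13} + e_{23}; translating back:
Answer: 1 + i + \frac{7}{6}j - \frac{9}{5}k


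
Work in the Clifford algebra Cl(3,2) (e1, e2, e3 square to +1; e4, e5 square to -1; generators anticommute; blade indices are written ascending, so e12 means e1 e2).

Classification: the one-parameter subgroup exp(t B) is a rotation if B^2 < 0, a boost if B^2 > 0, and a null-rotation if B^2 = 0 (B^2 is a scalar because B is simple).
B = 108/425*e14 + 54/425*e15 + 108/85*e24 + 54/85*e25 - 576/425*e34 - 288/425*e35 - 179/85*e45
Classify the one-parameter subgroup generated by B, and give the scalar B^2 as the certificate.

B^2 term by term: the squares give (108/425)^2*(e14)^2 + (54/425)^2*(e15)^2 + (108/85)^2*(e24)^2 + (54/85)^2*(e25)^2 + (-576/425)^2*(e34)^2 + (-288/425)^2*(e35)^2 + (-179/85)^2*(e45)^2 = 11664/180625*(+1) + 2916/180625*(+1) + 11664/7225*(+1) + 2916/7225*(+1) + 331776/180625*(+1) + 82944/180625*(+1) + 32041/7225*(-1) = -1/25 (each basis 2-blade squares to minus the product of its generators' squares); cross terms between blades sharing an index anticommute and cancel; the commuting (index-disjoint) pairs give grade-4 terms 2*c*c'*(blade product), which cancel blade by blade — e1245: -11664/36125 + 11664/36125 = 0; e1345: 62208/180625 - 62208/180625 = 0; e2345: 62208/36125 - 62208/36125 = 0 — confirming B is simple. So B^2 = -1/25.
Answer: rotation, certificate B^2 = -1/25. Because -1/25 is invariant under every versor sandwich, the classification follows from its sign alone.


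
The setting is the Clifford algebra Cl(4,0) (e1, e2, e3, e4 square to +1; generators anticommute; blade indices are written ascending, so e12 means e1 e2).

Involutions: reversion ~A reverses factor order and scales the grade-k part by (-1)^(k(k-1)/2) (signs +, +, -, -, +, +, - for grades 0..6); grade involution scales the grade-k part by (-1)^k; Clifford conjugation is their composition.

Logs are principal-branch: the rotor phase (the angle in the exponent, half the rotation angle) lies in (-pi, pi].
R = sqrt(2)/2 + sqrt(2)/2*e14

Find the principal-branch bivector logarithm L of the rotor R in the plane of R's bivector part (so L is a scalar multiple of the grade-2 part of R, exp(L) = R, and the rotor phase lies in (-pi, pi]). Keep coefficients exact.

The scalar part of R is sqrt(2)/2, which fixes the principal-branch rotor phase; the unit plane is then the bivector part divided by the sine of that phase, and L is that plane scaled by the phase.
Concretely: cos(phase) = sqrt(2)/2 gives phase = ±pi/4, and since phase/sin(phase) is even the sign is immaterial: L = (phase/sin(phase)) * <R>_2 = (sqrt(2)*pi/4) * <R>_2.
Answer: pi/4*e14


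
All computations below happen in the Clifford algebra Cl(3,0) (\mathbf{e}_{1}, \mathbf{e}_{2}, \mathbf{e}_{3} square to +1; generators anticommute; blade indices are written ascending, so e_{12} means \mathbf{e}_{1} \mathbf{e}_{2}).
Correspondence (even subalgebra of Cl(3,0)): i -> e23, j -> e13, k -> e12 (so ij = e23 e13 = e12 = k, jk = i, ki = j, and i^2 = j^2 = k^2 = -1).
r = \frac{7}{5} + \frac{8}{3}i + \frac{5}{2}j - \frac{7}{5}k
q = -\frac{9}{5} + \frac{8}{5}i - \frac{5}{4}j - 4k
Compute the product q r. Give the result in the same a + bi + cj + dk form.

In blades: q = -\frac{9}{5} - 4 e_{12} - \frac{5}{4} e_{13} + \frac{8}{5} e_{23}, r = \frac{7}{5} - \frac{7}{5} e_{12} + \frac{5}{2} e_{13} + \frac{8}{3} e_{23}.
Distribute q over r term by term (generator squares from the signature, products reordered to ascending indices): (-\frac{9}{5})*r = -\frac{63}{25} + \frac{63}{25} e_{12} - \frac{9}{2} e_{13} - \frac{24}{5} e_{23}; (-4 e_{12})*r = -\frac{28}{5} - \frac{28}{5} e_{12} - \frac{32}{3} e_{13} + 10 e_{23}; (-\frac{5}{4} e_{13})*r = \frac{25}{8} + \frac{10}{3} e_{12} - \frac{7}{4} e_{13} + \frac{7}{4} e_{23}; (\frac{8}{5} e_{23})*r = -\frac{64}{15} + 4 e_{12} + \frac{56}{25} e_{13} + \frac{56}{25} e_{23}.
Sum: -\frac{5557}{600} + \frac{319}{75} e_{12} - \frac{4403}{300} e_{13} + \frac{919}{100} e_{23}; translating back through the correspondence:
Answer: -\frac{5557}{600} + \frac{919}{100}i - \frac{4403}{300}j + \frac{319}{75}k


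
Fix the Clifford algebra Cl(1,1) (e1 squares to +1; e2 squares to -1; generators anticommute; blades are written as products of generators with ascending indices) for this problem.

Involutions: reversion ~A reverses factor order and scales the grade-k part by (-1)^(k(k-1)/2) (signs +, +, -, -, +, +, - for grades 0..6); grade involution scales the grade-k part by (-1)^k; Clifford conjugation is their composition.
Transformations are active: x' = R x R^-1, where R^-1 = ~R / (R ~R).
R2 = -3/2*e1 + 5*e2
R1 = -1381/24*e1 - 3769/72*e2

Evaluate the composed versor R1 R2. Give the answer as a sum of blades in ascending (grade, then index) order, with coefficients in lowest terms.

Distribute over the terms of R1 (each basis-blade product reordered to ascending indices, repeated generators contracted through their squares):
(-1381/24*e1) R2 = 1381/16 - 6905/24*e1 e2
(-3769/72*e2) R2 = 18845/72 - 3769/48*e1 e2
Summing the partial products and collecting blades:
Answer: 50119/144 - 17579/48*e1 e2


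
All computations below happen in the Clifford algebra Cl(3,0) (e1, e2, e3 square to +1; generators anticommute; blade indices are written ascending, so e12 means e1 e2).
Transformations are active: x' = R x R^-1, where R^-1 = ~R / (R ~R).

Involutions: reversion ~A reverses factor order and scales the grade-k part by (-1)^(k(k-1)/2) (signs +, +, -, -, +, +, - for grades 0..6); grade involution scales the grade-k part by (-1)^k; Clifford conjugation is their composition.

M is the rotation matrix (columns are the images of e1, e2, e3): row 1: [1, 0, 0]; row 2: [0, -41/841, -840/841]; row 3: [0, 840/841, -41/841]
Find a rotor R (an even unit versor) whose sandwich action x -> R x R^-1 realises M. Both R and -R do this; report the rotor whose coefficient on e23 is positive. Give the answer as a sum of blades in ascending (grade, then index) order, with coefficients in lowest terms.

Method: write R = a + b12*e12 + b13*e13 + b23*e23 with a^2 + b12^2 + b13^2 + b23^2 = 1 (so R^-1 = ~R). Expanding the columns R e_j ~R gives tr M = 4a^2 - 1 and, from the antisymmetric part, M21 - M12 = -4a*b12, M13 - M31 = 4a*b13, M32 - M23 = -4a*b23.
Here tr M = 759/841, so a^2 = (1 + tr M)/4 = 400/841 and a = ±20/29. Taking a = 20/29: M21 - M12 = 0, M13 - M31 = 0, M32 - M23 = 1680/841, giving b12 = 0, b13 = 0, b23 = -21/29, i.e. R = 20/29 - 21/29*e23.
Its e23 coefficient is negative, so report the other preimage -R.
Answer: -20/29 + 21/29*e23. Uniqueness: Spin(3) -> SO(3) maps R and -R to the same rotation of trace 759/841; fixing the sign of the e23 coefficient removes the ambiguity.


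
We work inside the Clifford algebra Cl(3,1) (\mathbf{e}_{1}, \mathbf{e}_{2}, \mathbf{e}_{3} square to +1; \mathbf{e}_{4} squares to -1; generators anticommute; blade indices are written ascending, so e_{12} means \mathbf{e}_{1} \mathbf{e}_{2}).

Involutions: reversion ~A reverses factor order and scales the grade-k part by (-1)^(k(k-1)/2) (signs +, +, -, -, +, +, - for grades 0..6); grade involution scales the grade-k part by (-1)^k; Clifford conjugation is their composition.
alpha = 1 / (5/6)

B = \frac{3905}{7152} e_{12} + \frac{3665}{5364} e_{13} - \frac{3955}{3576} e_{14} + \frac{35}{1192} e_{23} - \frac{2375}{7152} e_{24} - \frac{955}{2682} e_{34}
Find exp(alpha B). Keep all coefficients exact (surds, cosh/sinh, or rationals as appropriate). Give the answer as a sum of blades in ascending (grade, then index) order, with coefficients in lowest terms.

B^2 term by term: the squares give (\frac{3905}{7152})^2*(e_{12})^2 + (\frac{3665}{5364})^2*(e_{13})^2 + (-\frac{3955}{3576})^2*(e_{14})^2 + (\frac{35}{1192})^2*(e_{23})^2 + (-\frac{2375}{7152})^2*(e_{24})^2 + (-\frac{955}{2682})^2*(e_{34})^2 = \frac{15249025}{51151104}*(-1) + \frac{13432225}{28772496}*(-1) + \frac{15642025}{12787776}*(+1) + \frac{1225}{1420864}*(-1) + \frac{5640625}{51151104}*(+1) + \frac{912025}{7193124}*(+1) = \frac{25}{36} (each basis 2-blade squares to minus the product of its generators' squares); cross terms between blades sharing an index anticommute and cancel; the commuting (index-disjoint) pairs give grade-4 terms 2*c*c'*(blade product), which cancel blade by blade — e_{1234}: -\frac{3729275}{9590832} + \frac{8704375}{19181664} - \frac{138425}{2131296} = 0 — confirming B is simple. So B^2 = \frac{25}{36}.
B^2 = \frac{25}{36} — a positive square means the series sums to a boost: l = \frac{5}{6}, alpha*l = 1, so exp(alpha B) = cosh(1) + (sinh(1)/(\frac{5}{6}))*B = \cosh{\left(1 \right)} + (\frac{6 \sinh{\left(1 \right)}}{5})*B.
Answer: \cosh{\left(1 \right)} + \frac{781 \sinh{\left(1 \right)}}{1192} e_{12} + \frac{733 \sinh{\left(1 \right)}}{894} e_{13} - \frac{791 \sinh{\left(1 \right)}}{596} e_{14} + \frac{21 \sinh{\left(1 \right)}}{596} e_{23} - \frac{475 \sinh{\left(1 \right)}}{1192} e_{24} - \frac{191 \sinh{\left(1 \right)}}{447} e_{34}


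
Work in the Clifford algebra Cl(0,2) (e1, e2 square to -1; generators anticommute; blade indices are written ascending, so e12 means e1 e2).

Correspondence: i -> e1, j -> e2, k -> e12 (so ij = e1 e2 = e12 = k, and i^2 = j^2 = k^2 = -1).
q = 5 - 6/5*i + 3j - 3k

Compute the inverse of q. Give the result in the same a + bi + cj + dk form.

In blades: q = 5 - 6/5*e1 + 3*e2 - 3*e12.
With qbar = 5 + 6/5*e1 - 3*e2 + 3*e12 (scalar fixed, mapped units negated), q qbar = 1111/25 (the sum of squared coefficients), so q^-1 = qbar / (1111/25) = 125/1111 + 30/1111*e1 - 75/1111*e2 + 75/1111*e12; translating back:
Answer: 125/1111 + 30/1111*i - 75/1111*j + 75/1111*k


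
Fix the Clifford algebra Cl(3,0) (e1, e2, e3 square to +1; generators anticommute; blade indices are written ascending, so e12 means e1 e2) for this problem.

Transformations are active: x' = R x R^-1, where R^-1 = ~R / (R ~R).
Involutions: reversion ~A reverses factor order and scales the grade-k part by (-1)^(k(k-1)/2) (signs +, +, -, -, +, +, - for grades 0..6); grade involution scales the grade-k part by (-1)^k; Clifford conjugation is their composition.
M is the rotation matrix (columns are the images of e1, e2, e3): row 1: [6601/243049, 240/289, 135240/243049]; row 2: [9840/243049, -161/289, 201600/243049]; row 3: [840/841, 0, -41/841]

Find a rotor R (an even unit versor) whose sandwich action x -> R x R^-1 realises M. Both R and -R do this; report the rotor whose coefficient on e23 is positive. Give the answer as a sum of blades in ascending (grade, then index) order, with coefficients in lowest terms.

Method: write R = a + b12*e12 + b13*e13 + b23*e23 with a^2 + b12^2 + b13^2 + b23^2 = 1 (so R^-1 = ~R). Expanding the columns R e_j ~R gives tr M = 4a^2 - 1 and, from the antisymmetric part, M21 - M12 = -4a*b12, M13 - M31 = 4a*b13, M32 - M23 = -4a*b23.
Here tr M = -140649/243049, so a^2 = (1 + tr M)/4 = 25600/243049 and a = ±160/493. Taking a = 160/493: M21 - M12 = -192000/243049, M13 - M31 = -107520/243049, M32 - M23 = -201600/243049, giving b12 = 300/493, b13 = -168/493, b23 = 315/493, i.e. R = 160/493 + 300/493*e12 - 168/493*e13 + 315/493*e23.
Its e23 coefficient is already positive.
Answer: 160/493 + 300/493*e12 - 168/493*e13 + 315/493*e23. Note: both R and -R realise this M (trace -140649/243049); the covering map identifies them, and the e23-coefficient sign is the tie-breaker.


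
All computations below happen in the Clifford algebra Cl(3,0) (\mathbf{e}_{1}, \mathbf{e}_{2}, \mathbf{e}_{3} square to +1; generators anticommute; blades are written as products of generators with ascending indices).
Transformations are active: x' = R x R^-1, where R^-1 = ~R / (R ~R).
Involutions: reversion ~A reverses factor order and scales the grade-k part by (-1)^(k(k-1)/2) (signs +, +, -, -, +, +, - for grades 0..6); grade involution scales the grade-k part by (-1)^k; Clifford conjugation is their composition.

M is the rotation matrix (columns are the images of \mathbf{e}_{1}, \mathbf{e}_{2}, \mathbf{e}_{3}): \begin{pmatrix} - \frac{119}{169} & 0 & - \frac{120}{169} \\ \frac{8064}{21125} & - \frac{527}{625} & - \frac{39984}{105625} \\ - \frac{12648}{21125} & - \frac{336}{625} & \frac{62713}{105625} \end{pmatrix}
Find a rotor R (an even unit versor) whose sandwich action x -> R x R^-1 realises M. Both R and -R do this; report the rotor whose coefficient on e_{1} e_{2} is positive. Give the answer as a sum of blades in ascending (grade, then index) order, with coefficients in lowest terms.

Method: write R = a + b12*e_{1} e_{2} + b13*e_{1} e_{3} + b23*e_{2} e_{3} with a^2 + b12^2 + b13^2 + b23^2 = 1 (so R^-1 = ~R). Expanding the columns R e_j ~R gives tr M = 4a^2 - 1 and, from the antisymmetric part, M21 - M12 = -4a*b12, M13 - M31 = 4a*b13, M32 - M23 = -4a*b23.
Here tr M = -\frac{4029}{4225}, so a^2 = (1 + tr M)/4 = \frac{49}{4225} and a = ±\frac{7}{65}. Taking a = \frac{7}{65}: M21 - M12 = \frac{8064}{21125}, M13 - M31 = -\frac{2352}{21125}, M32 - M23 = -\frac{672}{4225}, giving b12 = -\frac{288}{325}, b13 = -\frac{84}{325}, b23 = \frac{24}{65}, i.e. R = \frac{7}{65} - \frac{288}{325} e_{1} e_{2} - \frac{84}{325} e_{1} e_{3} + \frac{24}{65} e_{2} e_{3}.
Its e_{1} e_{2} coefficient is negative, so report the other preimage -R.
Answer: -\frac{7}{65} + \frac{288}{325} e_{1} e_{2} + \frac{84}{325} e_{1} e_{3} - \frac{24}{65} e_{2} e_{3}. Uniqueness: Spin(3) -> SO(3) maps R and -R to the same rotation of trace -\frac{4029}{4225}; fixing the sign of the e_{1} e_{2} coefficient removes the ambiguity.


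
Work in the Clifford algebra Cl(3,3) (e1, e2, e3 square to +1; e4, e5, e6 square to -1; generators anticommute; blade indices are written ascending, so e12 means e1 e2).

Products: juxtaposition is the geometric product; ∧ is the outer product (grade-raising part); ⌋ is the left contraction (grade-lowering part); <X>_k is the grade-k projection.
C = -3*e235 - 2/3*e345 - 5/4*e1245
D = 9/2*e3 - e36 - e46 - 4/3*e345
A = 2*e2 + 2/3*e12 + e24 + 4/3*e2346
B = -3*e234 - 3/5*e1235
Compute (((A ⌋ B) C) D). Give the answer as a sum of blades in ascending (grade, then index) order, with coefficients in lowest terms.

step 1: 3*e3 - 6*e34 + 2/5*e35 + 6/5*e135
step 2: -6/5*e2 + 4/15*e4 + 4*e5 - 18/5*e12 + 4/5*e14 + 9*e25 - 2*e45 - 3/2*e234 - 18*e245 - 1/2*e1234 - 15/2*e1235 - 15/4*e12345
step 3: -8/3*e3 + 4/15*e6 - 5*e12 + 4/5*e16 - 147/5*e23 + 27/4*e24 + 2*e25 + 62/15*e34 - 826/45*e35 + 2*e56 - 81/5*e123 - 31/4*e124 + 413/12*e125 - 18/5*e134 - 16/15*e135 + 12*e234 - 81/2*e235 - 3/10*e236 - 3/10*e246 + 18*e256 - 9*e345 + 4/15*e346 + 4*e356 + 4*e456 + 31/10*e1236 - 135/8*e1245 + 31/10*e1246 - 15/2*e1256 + 4/5*e1346 - 397/5*e2345 + 9*e2356 + 9*e2456 + 2*e3456 + 24/5*e12345 + 15/4*e12356 + 15/4*e12456 + 18*e23456 - 15/2*e123456
Answer: -8/3*e3 + 4/15*e6 - 5*e12 + 4/5*e16 - 147/5*e23 + 27/4*e24 + 2*e25 + 62/15*e34 - 826/45*e35 + 2*e56 - 81/5*e123 - 31/4*e124 + 413/12*e125 - 18/5*e134 - 16/15*e135 + 12*e234 - 81/2*e235 - 3/10*e236 - 3/10*e246 + 18*e256 - 9*e345 + 4/15*e346 + 4*e356 + 4*e456 + 31/10*e1236 - 135/8*e1245 + 31/10*e1246 - 15/2*e1256 + 4/5*e1346 - 397/5*e2345 + 9*e2356 + 9*e2456 + 2*e3456 + 24/5*e12345 + 15/4*e12356 + 15/4*e12456 + 18*e23456 - 15/2*e123456


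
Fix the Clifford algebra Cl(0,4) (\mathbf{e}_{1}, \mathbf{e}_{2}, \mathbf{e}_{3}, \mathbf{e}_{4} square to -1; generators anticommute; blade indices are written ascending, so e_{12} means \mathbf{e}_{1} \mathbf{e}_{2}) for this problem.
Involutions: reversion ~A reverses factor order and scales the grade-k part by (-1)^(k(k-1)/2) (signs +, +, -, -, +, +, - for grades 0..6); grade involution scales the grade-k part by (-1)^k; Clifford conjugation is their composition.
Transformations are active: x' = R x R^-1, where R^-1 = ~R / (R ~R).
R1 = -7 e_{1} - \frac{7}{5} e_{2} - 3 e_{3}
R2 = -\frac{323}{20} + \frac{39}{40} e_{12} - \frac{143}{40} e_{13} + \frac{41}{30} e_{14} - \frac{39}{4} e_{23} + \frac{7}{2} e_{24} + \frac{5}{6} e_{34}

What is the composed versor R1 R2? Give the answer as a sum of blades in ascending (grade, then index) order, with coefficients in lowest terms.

Distribute over the terms of R1 (each basis-blade product reordered to ascending indices, repeated generators contracted through their squares):
(-7 e_{1}) R2 = \frac{2261}{20} e_{1} + \frac{273}{40} e_{2} - \frac{1001}{40} e_{3} + \frac{287}{30} e_{4} + \frac{273}{4} e_{123} - \frac{49}{2} e_{124} - \frac{35}{6} e_{134}
(-\frac{7}{5} e_{2}) R2 = -\frac{273}{200} e_{1} + \frac{2261}{100} e_{2} - \frac{273}{20} e_{3} + \frac{49}{10} e_{4} - \frac{1001}{200} e_{123} + \frac{287}{150} e_{124} - \frac{7}{6} e_{234}
(-3 e_{3}) R2 = \frac{429}{40} e_{1} + \frac{117}{4} e_{2} + \frac{969}{20} e_{3} + \frac{5}{2} e_{4} - \frac{117}{40} e_{123} + \frac{41}{10} e_{134} + \frac{21}{2} e_{234}
Summing the partial products and collecting blades:
Answer: \frac{12241}{100} e_{1} + \frac{11737}{200} e_{2} + \frac{391}{40} e_{3} + \frac{509}{30} e_{4} + \frac{1508}{25} e_{123} - \frac{1694}{75} e_{124} - \frac{26}{15} e_{134} + \frac{28}{3} e_{234}


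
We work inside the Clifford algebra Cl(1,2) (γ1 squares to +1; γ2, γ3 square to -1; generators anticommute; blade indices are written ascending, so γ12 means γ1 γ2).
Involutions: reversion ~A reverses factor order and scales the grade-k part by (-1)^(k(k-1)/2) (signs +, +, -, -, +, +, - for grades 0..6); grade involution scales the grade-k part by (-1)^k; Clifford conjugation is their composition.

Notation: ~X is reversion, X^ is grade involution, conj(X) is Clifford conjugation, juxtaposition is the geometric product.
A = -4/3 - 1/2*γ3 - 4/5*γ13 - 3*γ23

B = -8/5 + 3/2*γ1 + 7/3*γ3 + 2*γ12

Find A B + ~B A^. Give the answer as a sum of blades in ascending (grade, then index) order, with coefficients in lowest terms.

first term: 33/10 - 2/15*γ1 + 7*γ2 - 10/9*γ3 - 8/3*γ12 - 397/100*γ13 + 16/5*γ23 - 11/2*γ123
second term: 29/30 - 58/15*γ1 - 7*γ2 - 46/9*γ3 + 8/3*γ12 - 397/100*γ13 + 16/5*γ23 - 11/2*γ123
Answer: 64/15 - 4*γ1 - 56/9*γ3 - 397/50*γ13 + 32/5*γ23 - 11*γ123


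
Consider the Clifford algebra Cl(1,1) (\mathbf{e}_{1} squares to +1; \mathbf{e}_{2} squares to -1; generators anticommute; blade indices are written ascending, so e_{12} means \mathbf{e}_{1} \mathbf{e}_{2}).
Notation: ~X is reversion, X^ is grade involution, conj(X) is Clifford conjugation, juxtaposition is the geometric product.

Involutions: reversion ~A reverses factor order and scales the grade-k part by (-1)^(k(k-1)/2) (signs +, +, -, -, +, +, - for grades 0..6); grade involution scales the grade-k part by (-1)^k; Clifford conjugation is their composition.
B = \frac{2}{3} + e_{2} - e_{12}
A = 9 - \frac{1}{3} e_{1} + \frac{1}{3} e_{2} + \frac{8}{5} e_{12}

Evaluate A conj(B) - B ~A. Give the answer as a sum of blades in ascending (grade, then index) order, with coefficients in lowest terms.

first term: \frac{119}{15} + \frac{77}{45} e_{1} - \frac{82}{9} e_{2} + \frac{52}{5} e_{12}
second term: \frac{109}{15} - \frac{67}{45} e_{1} + \frac{80}{9} e_{2} - \frac{146}{15} e_{12}
Answer: \frac{2}{3} + \frac{16}{5} e_{1} - 18 e_{2} + \frac{302}{15} e_{12}
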